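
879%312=255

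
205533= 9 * 22837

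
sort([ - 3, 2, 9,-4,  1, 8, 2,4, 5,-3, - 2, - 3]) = [ - 4,  -  3,-3, - 3, - 2,1,  2,2,4,5,  8, 9]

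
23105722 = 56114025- 33008303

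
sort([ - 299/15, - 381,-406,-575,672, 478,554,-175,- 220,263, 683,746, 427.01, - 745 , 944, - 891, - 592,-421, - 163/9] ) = [ - 891 ,-745, - 592,-575, - 421, - 406,-381 ,  -  220, - 175,-299/15, - 163/9,263,  427.01,478, 554,672, 683,746,944]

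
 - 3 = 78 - 81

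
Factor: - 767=  -  13^1*59^1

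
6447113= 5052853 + 1394260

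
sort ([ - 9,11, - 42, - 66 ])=[ - 66, - 42  ,-9  ,  11] 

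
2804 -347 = 2457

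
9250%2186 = 506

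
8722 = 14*623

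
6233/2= 3116 + 1/2 = 3116.50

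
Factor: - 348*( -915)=2^2* 3^2*5^1*29^1*61^1 = 318420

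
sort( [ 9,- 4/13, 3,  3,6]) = [ - 4/13,3,3,6, 9 ] 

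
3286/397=3286/397 = 8.28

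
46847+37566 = 84413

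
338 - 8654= - 8316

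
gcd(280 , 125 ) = 5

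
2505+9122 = 11627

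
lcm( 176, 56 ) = 1232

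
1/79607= 1/79607 =0.00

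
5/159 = 5/159 = 0.03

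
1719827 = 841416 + 878411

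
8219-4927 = 3292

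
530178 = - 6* (- 88363)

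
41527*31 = 1287337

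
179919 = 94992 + 84927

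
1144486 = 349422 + 795064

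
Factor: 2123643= 3^1*73^1*9697^1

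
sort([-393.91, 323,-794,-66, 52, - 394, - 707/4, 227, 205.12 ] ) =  [ - 794, - 394,  -  393.91,-707/4,  -  66 , 52, 205.12,227, 323 ]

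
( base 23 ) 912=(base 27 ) 6f7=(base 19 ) d4h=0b1001010110010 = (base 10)4786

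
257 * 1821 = 467997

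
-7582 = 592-8174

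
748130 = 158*4735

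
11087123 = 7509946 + 3577177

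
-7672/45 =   -  171 +23/45 =-170.49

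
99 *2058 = 203742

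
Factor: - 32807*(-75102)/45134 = 3^1* 53^1*619^1 * 12517^1*22567^(-1) = 1231935657/22567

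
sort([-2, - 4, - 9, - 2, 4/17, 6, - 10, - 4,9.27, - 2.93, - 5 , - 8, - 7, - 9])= [ - 10, - 9, - 9, - 8, - 7, - 5, - 4, - 4, - 2.93,-2, - 2,  4/17,6,9.27 ]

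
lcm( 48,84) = 336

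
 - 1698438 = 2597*( - 654)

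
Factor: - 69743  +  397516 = 327773 =23^1*14251^1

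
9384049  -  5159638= 4224411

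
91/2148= 91/2148 = 0.04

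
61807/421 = 61807/421 = 146.81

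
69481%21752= 4225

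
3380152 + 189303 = 3569455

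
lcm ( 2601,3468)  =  10404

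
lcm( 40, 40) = 40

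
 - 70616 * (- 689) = 48654424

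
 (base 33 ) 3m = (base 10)121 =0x79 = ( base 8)171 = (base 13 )94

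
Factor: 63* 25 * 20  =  31500 =2^2 * 3^2 * 5^3*7^1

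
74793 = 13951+60842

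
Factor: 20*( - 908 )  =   - 2^4*5^1*227^1 =- 18160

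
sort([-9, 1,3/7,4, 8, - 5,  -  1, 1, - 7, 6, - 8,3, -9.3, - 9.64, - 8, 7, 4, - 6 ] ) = [ - 9.64, - 9.3, - 9 , - 8, - 8,-7, - 6, - 5,  -  1, 3/7, 1, 1, 3,4,4, 6,  7, 8]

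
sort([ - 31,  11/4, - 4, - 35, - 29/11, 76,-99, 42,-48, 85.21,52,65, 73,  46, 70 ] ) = [ - 99, - 48, - 35, - 31,-4, - 29/11, 11/4,42,46,52,65, 70, 73, 76, 85.21 ]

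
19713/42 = 469+ 5/14 = 469.36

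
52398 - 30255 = 22143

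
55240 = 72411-17171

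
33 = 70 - 37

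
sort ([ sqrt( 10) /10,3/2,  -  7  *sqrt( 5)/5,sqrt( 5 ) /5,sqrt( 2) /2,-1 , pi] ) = [  -  7*sqrt( 5 ) /5, - 1,sqrt(10 ) /10,sqrt( 5)/5,sqrt ( 2 ) /2,3/2,pi] 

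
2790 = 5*558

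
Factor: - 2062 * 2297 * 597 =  - 2827639158 = -  2^1 *3^1*199^1*1031^1 *2297^1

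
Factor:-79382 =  - 2^1 * 19^1  *2089^1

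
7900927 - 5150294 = 2750633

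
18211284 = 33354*546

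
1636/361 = 4 + 192/361 = 4.53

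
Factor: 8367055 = 5^1*23^1*31^1* 2347^1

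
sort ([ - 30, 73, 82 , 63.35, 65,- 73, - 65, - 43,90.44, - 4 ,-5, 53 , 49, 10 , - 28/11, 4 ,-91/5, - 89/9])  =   [  -  73, - 65, - 43, - 30,  -  91/5, - 89/9, - 5 , - 4,-28/11, 4, 10,49 , 53, 63.35, 65,  73, 82,90.44] 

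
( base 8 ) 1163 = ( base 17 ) 22F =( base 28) MB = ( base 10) 627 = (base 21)18I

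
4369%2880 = 1489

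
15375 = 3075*5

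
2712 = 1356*2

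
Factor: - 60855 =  - 3^1 * 5^1*4057^1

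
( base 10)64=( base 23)2I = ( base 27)2A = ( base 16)40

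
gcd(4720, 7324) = 4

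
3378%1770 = 1608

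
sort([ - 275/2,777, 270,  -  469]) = [ - 469, - 275/2,  270,777 ]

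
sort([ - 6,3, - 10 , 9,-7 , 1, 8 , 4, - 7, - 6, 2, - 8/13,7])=[ - 10, - 7, - 7, - 6,-6,-8/13,1,2, 3,4 , 7,  8 , 9]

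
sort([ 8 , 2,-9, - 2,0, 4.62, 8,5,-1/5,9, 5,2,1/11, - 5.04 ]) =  [ - 9, - 5.04,-2, - 1/5, 0, 1/11,2,  2, 4.62, 5, 5, 8 , 8,9 ] 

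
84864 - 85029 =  - 165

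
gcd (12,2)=2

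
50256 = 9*5584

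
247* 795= 196365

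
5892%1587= 1131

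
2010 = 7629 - 5619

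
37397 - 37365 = 32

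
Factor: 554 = 2^1*277^1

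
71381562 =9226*7737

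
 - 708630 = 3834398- 4543028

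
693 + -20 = 673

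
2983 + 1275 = 4258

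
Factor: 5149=19^1*271^1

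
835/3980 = 167/796 = 0.21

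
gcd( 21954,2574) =6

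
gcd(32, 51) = 1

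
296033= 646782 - 350749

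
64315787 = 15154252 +49161535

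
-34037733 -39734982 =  - 73772715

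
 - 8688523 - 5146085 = -13834608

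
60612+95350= 155962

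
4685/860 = 5  +  77/172=5.45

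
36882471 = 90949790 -54067319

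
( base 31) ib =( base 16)239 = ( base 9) 702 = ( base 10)569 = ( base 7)1442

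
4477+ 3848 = 8325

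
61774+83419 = 145193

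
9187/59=155 + 42/59 = 155.71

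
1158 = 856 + 302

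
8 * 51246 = 409968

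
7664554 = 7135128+529426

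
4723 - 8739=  - 4016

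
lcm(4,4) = 4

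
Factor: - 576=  - 2^6*3^2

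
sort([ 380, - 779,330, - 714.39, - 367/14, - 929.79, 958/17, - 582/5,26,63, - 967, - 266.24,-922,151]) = [ - 967, - 929.79 , - 922 , - 779 , - 714.39,-266.24, - 582/5,-367/14,26,958/17 , 63, 151,330, 380 ] 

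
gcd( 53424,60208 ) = 848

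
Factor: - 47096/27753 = -56/33 =- 2^3*3^( - 1)*7^1 * 11^( - 1 ) 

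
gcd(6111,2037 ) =2037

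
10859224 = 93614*116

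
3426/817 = 4 + 158/817 = 4.19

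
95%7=4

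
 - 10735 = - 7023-3712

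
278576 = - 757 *( - 368) 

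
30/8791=30/8791  =  0.00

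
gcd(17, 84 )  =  1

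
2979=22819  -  19840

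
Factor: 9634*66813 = 2^1*3^1 * 4817^1*22271^1 = 643676442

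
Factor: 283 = 283^1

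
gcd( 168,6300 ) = 84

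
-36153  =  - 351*103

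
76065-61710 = 14355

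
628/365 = 1 + 263/365 = 1.72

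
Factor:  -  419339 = - 17^2*1451^1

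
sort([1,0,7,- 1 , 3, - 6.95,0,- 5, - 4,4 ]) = [- 6.95, - 5,- 4, - 1, 0,0,1, 3, 4,7]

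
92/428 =23/107 = 0.21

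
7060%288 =148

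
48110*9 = 432990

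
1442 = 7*206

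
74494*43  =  3203242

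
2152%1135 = 1017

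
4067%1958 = 151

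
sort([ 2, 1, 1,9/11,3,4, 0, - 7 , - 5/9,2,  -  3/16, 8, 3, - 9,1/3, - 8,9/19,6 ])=[ - 9, - 8, - 7 , - 5/9, - 3/16 , 0,1/3,  9/19,9/11,1,  1, 2, 2,3,3,4,6,8]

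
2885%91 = 64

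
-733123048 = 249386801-982509849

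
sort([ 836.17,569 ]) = [ 569,  836.17 ] 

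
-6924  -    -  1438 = - 5486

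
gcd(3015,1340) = 335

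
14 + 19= 33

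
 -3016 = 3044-6060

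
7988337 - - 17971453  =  25959790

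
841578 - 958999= -117421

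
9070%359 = 95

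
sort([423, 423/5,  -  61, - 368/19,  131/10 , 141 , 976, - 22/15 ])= [ -61,-368/19 , - 22/15,  131/10 , 423/5,141,423,  976 ]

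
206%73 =60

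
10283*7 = 71981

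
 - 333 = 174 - 507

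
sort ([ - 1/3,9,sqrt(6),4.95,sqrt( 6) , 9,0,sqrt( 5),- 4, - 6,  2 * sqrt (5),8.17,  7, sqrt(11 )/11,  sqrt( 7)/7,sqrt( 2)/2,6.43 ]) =[ - 6, - 4,-1/3, 0,sqrt(11 )/11, sqrt( 7)/7, sqrt( 2)/2, sqrt( 5),sqrt(6 ), sqrt( 6 ), 2*sqrt( 5), 4.95, 6.43 , 7,8.17, 9,9]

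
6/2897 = 6/2897 = 0.00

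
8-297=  - 289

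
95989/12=95989/12=7999.08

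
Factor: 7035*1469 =10334415 = 3^1*5^1*7^1*13^1*67^1*113^1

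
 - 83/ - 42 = 1 + 41/42 = 1.98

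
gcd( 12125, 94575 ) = 2425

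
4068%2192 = 1876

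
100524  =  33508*3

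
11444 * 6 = 68664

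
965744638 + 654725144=1620469782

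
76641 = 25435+51206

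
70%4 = 2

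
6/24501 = 2/8167 = 0.00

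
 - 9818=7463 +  - 17281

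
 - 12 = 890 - 902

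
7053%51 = 15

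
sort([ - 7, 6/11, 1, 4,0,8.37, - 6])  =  [-7,-6, 0, 6/11,1,4,8.37 ]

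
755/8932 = 755/8932 = 0.08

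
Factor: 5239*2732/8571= 14312948/8571 =2^2*3^(-1)*13^2*31^1*683^1 * 2857^(- 1 )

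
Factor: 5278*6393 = 2^1 * 3^1 * 7^1 * 13^1*29^1*2131^1  =  33742254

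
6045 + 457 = 6502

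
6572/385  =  17  +  27/385= 17.07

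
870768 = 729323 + 141445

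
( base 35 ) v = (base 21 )1A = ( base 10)31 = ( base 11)29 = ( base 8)37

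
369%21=12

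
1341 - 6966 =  - 5625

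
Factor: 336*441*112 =2^8 * 3^3 *7^4 =16595712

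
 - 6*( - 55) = 330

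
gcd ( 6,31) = 1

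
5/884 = 5/884=0.01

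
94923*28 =2657844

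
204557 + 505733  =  710290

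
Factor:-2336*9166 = - 21411776 = -2^6* 73^1*4583^1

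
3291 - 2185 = 1106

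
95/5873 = 95/5873  =  0.02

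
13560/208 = 65+5/26 = 65.19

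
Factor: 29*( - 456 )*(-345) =2^3*3^2 * 5^1*19^1 *23^1*29^1 =4562280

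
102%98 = 4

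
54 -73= - 19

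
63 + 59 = 122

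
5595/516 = 10 + 145/172 = 10.84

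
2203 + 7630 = 9833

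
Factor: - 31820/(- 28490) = 2^1 * 7^( - 1 ) * 11^( - 1 )*43^1 = 86/77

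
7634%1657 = 1006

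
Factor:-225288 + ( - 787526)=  - 2^1*11^1*19^1 *2423^1  =  -1012814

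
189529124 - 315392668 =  - 125863544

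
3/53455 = 3/53455 = 0.00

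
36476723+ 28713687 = 65190410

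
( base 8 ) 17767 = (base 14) 2da7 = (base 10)8183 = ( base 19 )13CD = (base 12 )489B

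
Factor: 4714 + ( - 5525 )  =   - 811 = - 811^1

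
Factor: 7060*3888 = 2^6*3^5*5^1*353^1 = 27449280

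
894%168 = 54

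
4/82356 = 1/20589  =  0.00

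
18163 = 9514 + 8649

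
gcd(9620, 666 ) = 74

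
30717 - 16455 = 14262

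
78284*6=469704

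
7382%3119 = 1144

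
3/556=3/556 = 0.01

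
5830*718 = 4185940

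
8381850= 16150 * 519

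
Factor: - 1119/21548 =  - 2^( - 2 )*3^1*373^1*5387^( - 1)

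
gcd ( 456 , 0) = 456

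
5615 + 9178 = 14793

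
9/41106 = 3/13702 = 0.00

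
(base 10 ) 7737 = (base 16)1e39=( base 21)hb9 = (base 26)BBF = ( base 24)DA9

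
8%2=0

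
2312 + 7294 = 9606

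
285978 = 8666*33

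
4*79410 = 317640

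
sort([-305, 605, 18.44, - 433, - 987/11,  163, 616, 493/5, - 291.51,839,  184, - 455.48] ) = [- 455.48, - 433, - 305,  -  291.51, - 987/11, 18.44, 493/5, 163,184, 605,616 , 839]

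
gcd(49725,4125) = 75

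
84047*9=756423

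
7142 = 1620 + 5522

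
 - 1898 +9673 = 7775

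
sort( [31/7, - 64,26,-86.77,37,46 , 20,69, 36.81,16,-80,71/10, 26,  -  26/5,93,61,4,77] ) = [-86.77 , - 80,- 64,  -  26/5,4, 31/7,  71/10,16,20,26,26 , 36.81, 37,46, 61,69,77,93 ]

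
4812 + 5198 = 10010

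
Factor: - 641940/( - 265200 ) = 2^ ( - 2) * 5^(-1)*17^( -1) * 823^1 = 823/340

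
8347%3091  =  2165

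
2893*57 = 164901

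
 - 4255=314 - 4569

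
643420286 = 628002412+15417874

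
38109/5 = 7621  +  4/5 = 7621.80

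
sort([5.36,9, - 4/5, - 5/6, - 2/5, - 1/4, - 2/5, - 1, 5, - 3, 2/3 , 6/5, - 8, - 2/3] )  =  [ - 8, - 3, - 1, - 5/6, - 4/5, - 2/3, - 2/5 , - 2/5, - 1/4,  2/3,6/5,5,5.36,9 ] 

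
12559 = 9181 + 3378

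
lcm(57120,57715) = 5540640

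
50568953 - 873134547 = - 822565594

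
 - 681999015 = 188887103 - 870886118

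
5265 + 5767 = 11032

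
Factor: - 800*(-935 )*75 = 56100000 = 2^5*3^1*5^5*11^1 *17^1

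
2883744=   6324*456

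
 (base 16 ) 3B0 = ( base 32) tg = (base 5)12234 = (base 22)1kk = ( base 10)944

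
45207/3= 15069= 15069.00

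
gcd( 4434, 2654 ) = 2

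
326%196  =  130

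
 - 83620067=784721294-868341361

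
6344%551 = 283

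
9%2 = 1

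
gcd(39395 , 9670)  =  5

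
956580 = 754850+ 201730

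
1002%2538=1002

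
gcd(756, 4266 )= 54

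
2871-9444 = - 6573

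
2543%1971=572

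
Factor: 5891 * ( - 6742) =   -  2^1*43^1 * 137^1*3371^1 = - 39717122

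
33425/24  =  33425/24=1392.71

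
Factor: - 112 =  - 2^4*7^1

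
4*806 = 3224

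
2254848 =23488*96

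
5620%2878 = 2742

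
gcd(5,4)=1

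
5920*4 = 23680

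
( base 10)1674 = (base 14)878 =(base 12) b76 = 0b11010001010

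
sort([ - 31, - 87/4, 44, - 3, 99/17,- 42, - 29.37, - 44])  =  [ - 44, - 42, - 31, - 29.37, - 87/4, - 3, 99/17, 44 ]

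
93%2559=93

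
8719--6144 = 14863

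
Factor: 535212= 2^2* 3^2*14867^1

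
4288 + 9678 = 13966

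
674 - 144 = 530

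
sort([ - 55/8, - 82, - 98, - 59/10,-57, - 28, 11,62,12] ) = [ - 98, - 82, - 57,  -  28, - 55/8, - 59/10,  11,12,  62 ]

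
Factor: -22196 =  - 2^2*31^1*179^1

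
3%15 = 3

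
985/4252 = 985/4252  =  0.23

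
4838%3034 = 1804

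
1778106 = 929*1914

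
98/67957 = 98/67957= 0.00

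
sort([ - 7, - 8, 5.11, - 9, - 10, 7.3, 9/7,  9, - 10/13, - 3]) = [ - 10, - 9,  -  8, - 7 , - 3,-10/13, 9/7, 5.11,7.3, 9 ] 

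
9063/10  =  9063/10 = 906.30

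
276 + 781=1057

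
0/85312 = 0 = 0.00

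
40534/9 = 40534/9=4503.78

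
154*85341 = 13142514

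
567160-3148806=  - 2581646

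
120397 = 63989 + 56408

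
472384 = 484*976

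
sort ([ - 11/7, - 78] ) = [ - 78, - 11/7]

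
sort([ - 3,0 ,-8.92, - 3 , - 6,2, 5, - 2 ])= [ - 8.92, - 6, - 3, - 3, - 2,0 , 2 , 5] 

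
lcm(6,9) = 18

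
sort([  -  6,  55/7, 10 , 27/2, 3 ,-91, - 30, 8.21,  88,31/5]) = [-91, - 30, - 6,3, 31/5, 55/7, 8.21, 10, 27/2,88]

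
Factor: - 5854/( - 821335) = 2^1 * 5^(-1 )*2927^1*164267^( - 1 )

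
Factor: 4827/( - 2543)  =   - 3^1*1609^1 * 2543^(- 1 ) 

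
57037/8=57037/8 = 7129.62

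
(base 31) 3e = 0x6b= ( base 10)107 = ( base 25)47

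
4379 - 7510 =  - 3131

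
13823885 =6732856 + 7091029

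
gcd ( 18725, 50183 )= 749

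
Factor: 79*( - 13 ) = -13^1*79^1 = - 1027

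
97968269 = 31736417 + 66231852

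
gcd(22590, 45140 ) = 10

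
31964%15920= 124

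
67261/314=214+65/314 = 214.21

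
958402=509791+448611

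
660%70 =30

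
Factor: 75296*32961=2^5*3^1*13^1*181^1*10987^1 = 2481831456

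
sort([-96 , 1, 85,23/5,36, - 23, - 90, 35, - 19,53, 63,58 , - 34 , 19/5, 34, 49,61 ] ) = [ - 96, - 90, - 34, - 23, - 19,  1,  19/5, 23/5, 34, 35 , 36, 49,  53, 58, 61,63, 85]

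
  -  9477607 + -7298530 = -16776137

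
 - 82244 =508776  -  591020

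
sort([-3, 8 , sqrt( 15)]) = [-3 , sqrt ( 15 ),8]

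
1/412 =1/412 = 0.00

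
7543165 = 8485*889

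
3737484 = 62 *60282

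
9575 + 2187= 11762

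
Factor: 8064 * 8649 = 2^7*3^4 * 7^1 * 31^2 = 69745536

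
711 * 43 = 30573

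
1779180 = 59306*30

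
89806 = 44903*2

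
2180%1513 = 667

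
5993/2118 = 5993/2118 = 2.83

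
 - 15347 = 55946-71293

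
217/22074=217/22074=0.01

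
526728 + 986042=1512770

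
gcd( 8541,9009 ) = 117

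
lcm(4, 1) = 4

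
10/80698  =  5/40349  =  0.00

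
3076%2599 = 477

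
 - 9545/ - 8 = 9545/8 = 1193.12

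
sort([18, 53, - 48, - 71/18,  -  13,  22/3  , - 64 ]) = [ - 64 , - 48, - 13, - 71/18, 22/3,  18,53 ]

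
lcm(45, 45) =45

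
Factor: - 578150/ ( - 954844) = 289075/477422 = 2^ (-1 )*5^2*11^ ( - 1 )*31^1*373^1*21701^( - 1 ) 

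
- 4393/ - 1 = 4393 + 0/1 = 4393.00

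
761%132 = 101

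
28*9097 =254716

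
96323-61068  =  35255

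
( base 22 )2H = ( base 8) 75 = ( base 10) 61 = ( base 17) 3A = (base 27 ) 27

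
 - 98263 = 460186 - 558449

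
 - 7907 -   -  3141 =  -4766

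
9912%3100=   612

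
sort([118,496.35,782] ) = [118,496.35,782 ] 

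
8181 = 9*909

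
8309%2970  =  2369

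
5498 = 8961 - 3463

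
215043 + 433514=648557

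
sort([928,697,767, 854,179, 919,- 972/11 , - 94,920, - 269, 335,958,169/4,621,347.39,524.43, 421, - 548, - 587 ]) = [-587 , - 548, - 269,-94, - 972/11,169/4,179,335,347.39,421, 524.43,  621,697,767,854,919, 920,928 , 958] 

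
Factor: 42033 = 3^1*14011^1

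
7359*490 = 3605910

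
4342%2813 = 1529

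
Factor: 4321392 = 2^4*3^1 *197^1*457^1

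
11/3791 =11/3791  =  0.00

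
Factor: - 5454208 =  - 2^7*42611^1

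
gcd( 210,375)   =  15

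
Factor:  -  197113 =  - 7^1*29^1*971^1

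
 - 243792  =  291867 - 535659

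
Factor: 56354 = 2^1*19^1 * 1483^1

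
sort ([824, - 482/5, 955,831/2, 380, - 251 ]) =[ - 251, - 482/5,380, 831/2, 824, 955 ] 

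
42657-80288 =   -  37631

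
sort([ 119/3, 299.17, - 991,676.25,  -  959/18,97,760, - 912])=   [ - 991, - 912, - 959/18, 119/3 , 97,299.17,676.25, 760]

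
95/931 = 5/49 = 0.10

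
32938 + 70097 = 103035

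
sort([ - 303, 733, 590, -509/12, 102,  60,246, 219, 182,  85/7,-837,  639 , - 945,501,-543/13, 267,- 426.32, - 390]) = [ - 945, -837,-426.32, - 390,-303, - 509/12, - 543/13,  85/7,  60,102, 182, 219 , 246,267, 501,590,639,  733] 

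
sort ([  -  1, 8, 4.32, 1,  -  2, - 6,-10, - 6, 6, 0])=[  -  10, - 6, - 6,  -  2,  -  1, 0,1,4.32, 6, 8 ]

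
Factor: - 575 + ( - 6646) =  - 3^1 *29^1 * 83^1 = - 7221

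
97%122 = 97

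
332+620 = 952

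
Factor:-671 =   -  11^1*61^1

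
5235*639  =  3345165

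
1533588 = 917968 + 615620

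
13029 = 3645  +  9384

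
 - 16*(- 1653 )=26448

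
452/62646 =226/31323 = 0.01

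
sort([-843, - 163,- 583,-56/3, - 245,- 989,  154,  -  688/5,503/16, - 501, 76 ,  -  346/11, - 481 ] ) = [ -989, - 843 , - 583, - 501, - 481, - 245,-163, - 688/5, - 346/11,- 56/3,503/16,76 , 154]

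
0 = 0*211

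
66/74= 33/37= 0.89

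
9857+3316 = 13173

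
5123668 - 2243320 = 2880348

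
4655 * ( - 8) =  - 37240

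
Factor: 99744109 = 223^1*347^1*1289^1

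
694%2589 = 694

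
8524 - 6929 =1595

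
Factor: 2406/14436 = 1/6 = 2^(-1 )*3^( - 1)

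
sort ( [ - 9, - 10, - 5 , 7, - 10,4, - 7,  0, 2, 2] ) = [-10, - 10, - 9, - 7 , - 5, 0 , 2,2,  4,7]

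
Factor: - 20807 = - 20807^1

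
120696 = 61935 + 58761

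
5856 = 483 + 5373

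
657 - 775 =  - 118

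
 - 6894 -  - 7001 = 107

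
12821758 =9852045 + 2969713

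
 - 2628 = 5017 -7645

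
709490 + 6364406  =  7073896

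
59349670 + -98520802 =  -  39171132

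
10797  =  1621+9176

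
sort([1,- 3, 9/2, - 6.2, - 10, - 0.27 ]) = [ - 10, - 6.2, - 3, - 0.27, 1, 9/2]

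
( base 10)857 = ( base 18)2bb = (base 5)11412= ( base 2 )1101011001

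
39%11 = 6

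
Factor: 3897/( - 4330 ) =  - 2^( - 1 )  *  3^2*5^( - 1) = - 9/10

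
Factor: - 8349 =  - 3^1 * 11^2*23^1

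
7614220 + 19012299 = 26626519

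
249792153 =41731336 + 208060817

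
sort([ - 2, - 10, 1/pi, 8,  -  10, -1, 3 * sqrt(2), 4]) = [ - 10, - 10,  -  2, - 1  ,  1/pi,4, 3*sqrt(2),8] 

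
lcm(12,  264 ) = 264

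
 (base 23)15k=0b1010011000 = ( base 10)664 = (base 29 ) mq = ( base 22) 184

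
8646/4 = 2161  +  1/2 = 2161.50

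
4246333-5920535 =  - 1674202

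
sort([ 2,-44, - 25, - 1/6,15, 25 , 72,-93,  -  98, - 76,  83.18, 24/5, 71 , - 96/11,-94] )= [  -  98,-94,- 93, - 76,  -  44,  -  25,  -  96/11,-1/6, 2 , 24/5, 15, 25, 71, 72,83.18 ] 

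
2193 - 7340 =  - 5147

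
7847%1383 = 932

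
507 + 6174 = 6681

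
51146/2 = 25573 = 25573.00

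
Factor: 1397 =11^1*127^1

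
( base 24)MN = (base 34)g7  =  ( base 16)227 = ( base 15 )26b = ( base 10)551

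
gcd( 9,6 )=3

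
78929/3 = 78929/3 = 26309.67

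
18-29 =-11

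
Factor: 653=653^1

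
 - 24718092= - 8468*2919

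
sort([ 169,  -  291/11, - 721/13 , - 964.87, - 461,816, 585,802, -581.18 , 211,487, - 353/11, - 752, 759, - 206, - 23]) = [- 964.87 , - 752, - 581.18, - 461, - 206,- 721/13,  -  353/11, - 291/11,-23,169,211, 487,585, 759, 802,  816]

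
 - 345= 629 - 974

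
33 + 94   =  127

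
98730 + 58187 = 156917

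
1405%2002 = 1405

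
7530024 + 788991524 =796521548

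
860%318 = 224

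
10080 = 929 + 9151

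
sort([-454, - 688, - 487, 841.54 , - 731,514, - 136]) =[ - 731, - 688, - 487, - 454, - 136,514,841.54]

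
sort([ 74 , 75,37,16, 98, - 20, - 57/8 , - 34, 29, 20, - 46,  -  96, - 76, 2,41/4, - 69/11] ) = [  -  96, - 76,-46, - 34, - 20, - 57/8, - 69/11,2, 41/4,16 , 20 , 29,37, 74, 75, 98]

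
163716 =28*5847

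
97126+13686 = 110812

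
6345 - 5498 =847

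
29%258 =29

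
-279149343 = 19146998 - 298296341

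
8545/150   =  1709/30 = 56.97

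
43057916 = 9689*4444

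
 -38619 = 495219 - 533838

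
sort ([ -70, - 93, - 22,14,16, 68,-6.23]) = [-93, - 70 , - 22, - 6.23,14, 16, 68]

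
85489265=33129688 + 52359577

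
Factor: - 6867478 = - 2^1 * 23^2*6491^1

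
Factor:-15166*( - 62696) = 2^4*17^1*461^1*7583^1 = 950847536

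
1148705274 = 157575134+991130140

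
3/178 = 3/178 = 0.02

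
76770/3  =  25590 = 25590.00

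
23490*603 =14164470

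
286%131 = 24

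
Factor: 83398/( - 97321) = -2^1*7^1*23^1*37^1*13903^ ( -1) = - 11914/13903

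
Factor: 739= 739^1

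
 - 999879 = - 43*23253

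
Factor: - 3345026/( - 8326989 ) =2^1 *3^(-3)*11^(  -  1)*19^2*23^ ( - 2)* 41^1*53^( - 1)*113^1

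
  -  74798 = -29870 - 44928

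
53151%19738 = 13675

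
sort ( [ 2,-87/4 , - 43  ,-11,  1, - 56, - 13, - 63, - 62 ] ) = [  -  63, - 62, - 56, - 43,  -  87/4, - 13, - 11, 1 , 2]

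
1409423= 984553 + 424870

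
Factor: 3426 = 2^1 *3^1*571^1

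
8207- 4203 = 4004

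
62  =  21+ 41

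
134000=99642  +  34358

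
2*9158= 18316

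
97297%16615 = 14222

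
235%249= 235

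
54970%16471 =5557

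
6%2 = 0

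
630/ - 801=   -  70/89 = -0.79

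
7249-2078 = 5171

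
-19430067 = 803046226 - 822476293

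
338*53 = 17914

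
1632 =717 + 915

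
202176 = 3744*54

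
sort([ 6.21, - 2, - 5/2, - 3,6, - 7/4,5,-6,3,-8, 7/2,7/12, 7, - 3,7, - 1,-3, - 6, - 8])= [ - 8, - 8, - 6, - 6, - 3, - 3,  -  3, - 5/2,-2, - 7/4, - 1, 7/12,  3,7/2,5,6,6.21,7,7 ]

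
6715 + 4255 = 10970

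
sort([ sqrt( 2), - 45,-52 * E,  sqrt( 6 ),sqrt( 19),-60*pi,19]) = [-60*  pi, - 52*E, -45,sqrt( 2),sqrt( 6),sqrt(19),19] 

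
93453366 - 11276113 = 82177253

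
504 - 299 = 205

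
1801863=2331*773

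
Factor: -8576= - 2^7*67^1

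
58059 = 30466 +27593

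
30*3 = 90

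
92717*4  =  370868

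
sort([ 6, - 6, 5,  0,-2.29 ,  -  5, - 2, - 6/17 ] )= [ - 6,  -  5, - 2.29,-2, - 6/17, 0, 5 , 6] 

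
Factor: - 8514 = - 2^1*3^2*11^1*43^1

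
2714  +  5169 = 7883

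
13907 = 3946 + 9961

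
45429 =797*57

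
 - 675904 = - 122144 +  - 553760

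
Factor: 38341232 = 2^4*41^1*211^1*277^1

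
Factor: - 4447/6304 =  - 2^( - 5)* 197^( - 1)*4447^1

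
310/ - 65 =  - 5 + 3/13 = - 4.77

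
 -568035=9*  ( - 63115)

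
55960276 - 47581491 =8378785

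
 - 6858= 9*( - 762 )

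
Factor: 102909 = 3^1 * 34303^1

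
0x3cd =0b1111001101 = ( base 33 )TG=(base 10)973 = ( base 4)33031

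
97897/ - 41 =-97897/41 =- 2387.73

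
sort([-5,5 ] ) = [-5,5]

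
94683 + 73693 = 168376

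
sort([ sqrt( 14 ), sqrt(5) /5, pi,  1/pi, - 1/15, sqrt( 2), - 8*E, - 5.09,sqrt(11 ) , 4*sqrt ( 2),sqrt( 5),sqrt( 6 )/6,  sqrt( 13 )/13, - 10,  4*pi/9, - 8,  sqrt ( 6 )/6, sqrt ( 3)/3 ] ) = [ - 8*E,-10, - 8 , - 5.09 , - 1/15, sqrt( 13)/13,  1/pi, sqrt( 6 )/6,sqrt( 6 )/6 , sqrt( 5 )/5,sqrt( 3 )/3 , 4 * pi/9 , sqrt( 2), sqrt( 5),pi,sqrt( 11), sqrt( 14), 4*sqrt( 2)]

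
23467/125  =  187 + 92/125 =187.74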